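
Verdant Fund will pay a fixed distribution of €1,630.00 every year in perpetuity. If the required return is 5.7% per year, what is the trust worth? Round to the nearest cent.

Level perpetuity: PV = C / r = €1,630.00 / 0.057 = €28,596.49

€28596.49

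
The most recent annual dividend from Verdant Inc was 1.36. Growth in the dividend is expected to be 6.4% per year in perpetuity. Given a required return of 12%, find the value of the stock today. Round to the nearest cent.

25.84

D₁ = D₀ × (1 + g) = 1.36 × 1.064 = 1.4470
Growing perpetuity: P = D₁ / (r − g) = 1.4470 / (0.12 − 0.064) = 25.84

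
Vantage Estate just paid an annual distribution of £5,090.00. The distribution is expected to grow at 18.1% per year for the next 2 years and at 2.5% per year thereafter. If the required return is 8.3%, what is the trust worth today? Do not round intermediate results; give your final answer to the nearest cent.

D_1 = 6011.29000
D_2 = 7099.33349
Terminal value at year 2: TV = D_2×(1+g_2)/(r−g_2) = 7276.81683/0.058 = 125462.35909
P_0 = D_1/(1+r)^1 + D_2/(1+r)^2 + TV/(1+r)^2
    = 5550.59095 + 6052.86049 + 106968.65525 = 118572.10670

£118572.11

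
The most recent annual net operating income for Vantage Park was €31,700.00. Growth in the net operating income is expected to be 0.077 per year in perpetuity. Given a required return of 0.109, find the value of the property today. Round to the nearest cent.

D₁ = D₀ × (1 + g) = €31,700.00 × 1.077 = €34,140.9000
Growing perpetuity: P = D₁ / (r − g) = €34,140.9000 / (0.109 − 0.077) = €1,066,903.13

€1066903.13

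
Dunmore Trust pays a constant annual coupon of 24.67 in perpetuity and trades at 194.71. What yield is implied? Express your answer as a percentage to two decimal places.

12.67%

P = C/r ⇒ r = C/P = 24.67/194.71 = 0.126701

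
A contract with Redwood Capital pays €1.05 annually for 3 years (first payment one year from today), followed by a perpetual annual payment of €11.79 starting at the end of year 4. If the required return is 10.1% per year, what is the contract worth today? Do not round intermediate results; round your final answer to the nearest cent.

€90.07

PV of 3-year annuity: €1.05 × [1 − (1+0.101)^−3] / 0.101 = 2.60660
Perpetuity value at year 3: €11.79 / 0.101 = 116.73267
PV of perpetuity: 116.73267 / (1+0.101)^3 = 87.46423
Total PV = 2.60660 + 87.46423 = 90.07083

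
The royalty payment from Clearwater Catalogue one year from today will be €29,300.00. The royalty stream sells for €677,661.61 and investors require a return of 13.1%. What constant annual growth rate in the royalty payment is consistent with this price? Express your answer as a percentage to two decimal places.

P = D₁/(r−g) ⇒ g = r − D₁/P = 0.131 − €29,300.00/€677,661.61 = 0.087763

8.78%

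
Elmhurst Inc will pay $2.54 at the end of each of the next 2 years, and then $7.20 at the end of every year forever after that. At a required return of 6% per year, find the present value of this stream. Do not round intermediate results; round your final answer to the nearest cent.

PV of 2-year annuity: $2.54 × [1 − (1+0.06)^−2] / 0.06 = 4.65682
Perpetuity value at year 2: $7.20 / 0.06 = 120.00000
PV of perpetuity: 120.00000 / (1+0.06)^2 = 106.79957
Total PV = 4.65682 + 106.79957 = 111.45639

$111.46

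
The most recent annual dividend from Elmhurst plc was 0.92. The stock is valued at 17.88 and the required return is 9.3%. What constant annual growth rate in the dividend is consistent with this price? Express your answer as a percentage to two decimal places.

P = D₀(1+g)/(r−g) ⇒ P(r−g) = D₀(1+g) ⇒ g(P+D₀) = P·r − D₀
g = (P·r − D₀)/(P + D₀) = (17.88×0.093 − 0.92) / (17.88 + 0.92) = 0.039513

3.95%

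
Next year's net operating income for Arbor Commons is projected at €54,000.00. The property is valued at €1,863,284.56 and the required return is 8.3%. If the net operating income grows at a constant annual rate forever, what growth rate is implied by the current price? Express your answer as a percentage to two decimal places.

5.40%

P = D₁/(r−g) ⇒ g = r − D₁/P = 0.083 − €54,000.00/€1,863,284.56 = 0.054019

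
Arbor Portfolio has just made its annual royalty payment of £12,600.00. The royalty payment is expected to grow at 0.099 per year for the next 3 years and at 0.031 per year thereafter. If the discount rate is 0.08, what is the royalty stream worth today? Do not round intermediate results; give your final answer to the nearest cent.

£318499.70

D_1 = 13847.40000
D_2 = 15218.29260
D_3 = 16724.90357
Terminal value at year 3: TV = D_3×(1+g_2)/(r−g_2) = 17243.37558/0.049 = 351905.62404
P_0 = D_1/(1+r)^1 + D_2/(1+r)^2 + D_3/(1+r)^3 + TV/(1+r)^3
    = 12821.66667 + 13047.23302 + 13276.76768 + 279354.03016 = 318499.69753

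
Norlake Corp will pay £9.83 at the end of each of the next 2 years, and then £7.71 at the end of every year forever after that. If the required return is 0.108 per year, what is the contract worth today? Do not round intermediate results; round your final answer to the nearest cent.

£75.03

PV of 2-year annuity: £9.83 × [1 − (1+0.108)^−2] / 0.108 = 16.87892
Perpetuity value at year 2: £7.71 / 0.108 = 71.38889
PV of perpetuity: 71.38889 / (1+0.108)^2 = 58.15019
Total PV = 16.87892 + 58.15019 = 75.02910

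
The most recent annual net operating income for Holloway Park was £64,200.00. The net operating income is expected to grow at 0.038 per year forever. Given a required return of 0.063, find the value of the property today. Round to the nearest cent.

£2665584.00

D₁ = D₀ × (1 + g) = £64,200.00 × 1.038 = £66,639.6000
Growing perpetuity: P = D₁ / (r − g) = £66,639.6000 / (0.063 − 0.038) = £2,665,584.00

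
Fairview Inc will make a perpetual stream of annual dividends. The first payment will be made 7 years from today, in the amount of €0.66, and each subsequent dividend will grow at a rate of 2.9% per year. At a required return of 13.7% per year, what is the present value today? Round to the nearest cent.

Value at end of year 6: C₁ / (r − g) = €0.66 / (0.137 − 0.029) = €6.1111
Discount to today: PV = €6.1111 / (1 + 0.137)^6 = €6.1111 / 2.160542 = €2.83

€2.83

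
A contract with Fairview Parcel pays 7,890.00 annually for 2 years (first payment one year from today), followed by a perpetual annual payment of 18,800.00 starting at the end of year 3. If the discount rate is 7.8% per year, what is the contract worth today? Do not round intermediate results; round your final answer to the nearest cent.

PV of 2-year annuity: 7,890.00 × [1 − (1+0.078)^−2] / 0.078 = 14108.63586
Perpetuity value at year 2: 18,800.00 / 0.078 = 241025.64103
PV of perpetuity: 241025.64103 / (1+0.078)^2 = 207408.10563
Total PV = 14108.63586 + 207408.10563 = 221516.74150

221516.74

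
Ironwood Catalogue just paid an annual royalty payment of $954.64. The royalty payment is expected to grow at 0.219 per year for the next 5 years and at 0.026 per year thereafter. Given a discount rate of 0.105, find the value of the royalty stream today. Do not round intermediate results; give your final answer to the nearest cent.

D_1 = 1163.70616
D_2 = 1418.55781
D_3 = 1729.22197
D_4 = 2107.92158
D_5 = 2569.55641
Terminal value at year 5: TV = D_5×(1+g_2)/(r−g_2) = 2636.36487/0.079 = 33371.70726
P_0 = D_1/(1+r)^1 + D_2/(1+r)^2 + D_3/(1+r)^3 + D_4/(1+r)^4 + D_5/(1+r)^5 + TV/(1+r)^5
    = 1053.12775 + 1161.77622 + 1281.63368 + 1413.85652 + 1559.72045 + 20256.62252 = 26726.73712

$26726.74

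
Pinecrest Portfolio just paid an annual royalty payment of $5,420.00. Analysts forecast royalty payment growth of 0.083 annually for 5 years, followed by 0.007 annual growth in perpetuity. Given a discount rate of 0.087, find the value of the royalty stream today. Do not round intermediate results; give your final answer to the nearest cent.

D_1 = 5869.86000
D_2 = 6357.05838
D_3 = 6884.69423
D_4 = 7456.12385
D_5 = 8074.98213
Terminal value at year 5: TV = D_5×(1+g_2)/(r−g_2) = 8131.50700/0.08 = 101643.83750
P_0 = D_1/(1+r)^1 + D_2/(1+r)^2 + D_3/(1+r)^3 + D_4/(1+r)^4 + D_5/(1+r)^5 + TV/(1+r)^5
    = 5400.05520 + 5380.18379 + 5360.38551 + 5340.66008 + 5321.00723 + 66978.17854 = 93780.47034

$93780.47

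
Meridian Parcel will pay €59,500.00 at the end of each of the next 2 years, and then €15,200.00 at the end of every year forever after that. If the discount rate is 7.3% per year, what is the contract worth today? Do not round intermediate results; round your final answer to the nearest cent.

€287982.56

PV of 2-year annuity: €59,500.00 × [1 − (1+0.073)^−2] / 0.073 = 107131.41074
Perpetuity value at year 2: €15,200.00 / 0.073 = 208219.17808
PV of perpetuity: 208219.17808 / (1+0.073)^2 = 180851.15383
Total PV = 107131.41074 + 180851.15383 = 287982.56457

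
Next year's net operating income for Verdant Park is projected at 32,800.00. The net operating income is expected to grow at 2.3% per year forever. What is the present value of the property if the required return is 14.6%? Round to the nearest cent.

266666.67

Growing perpetuity: P = D₁ / (r − g) = 32,800.0000 / (0.146 − 0.023) = 266,666.67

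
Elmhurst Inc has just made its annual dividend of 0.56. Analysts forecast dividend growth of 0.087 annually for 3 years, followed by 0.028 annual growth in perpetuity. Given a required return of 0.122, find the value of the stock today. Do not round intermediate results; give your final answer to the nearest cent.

7.15

D_1 = 0.60872
D_2 = 0.66168
D_3 = 0.71924
Terminal value at year 3: TV = D_3×(1+g_2)/(r−g_2) = 0.73938/0.094 = 7.86578
P_0 = D_1/(1+r)^1 + D_2/(1+r)^2 + D_3/(1+r)^3 + TV/(1+r)^3
    = 0.54253 + 0.52561 + 0.50921 + 5.56882 = 7.14617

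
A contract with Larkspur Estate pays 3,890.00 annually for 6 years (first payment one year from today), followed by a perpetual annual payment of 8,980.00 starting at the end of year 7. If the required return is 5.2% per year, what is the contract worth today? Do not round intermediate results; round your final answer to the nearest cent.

PV of 6-year annuity: 3,890.00 × [1 − (1+0.052)^−6] / 0.052 = 19618.78204
Perpetuity value at year 6: 8,980.00 / 0.052 = 172692.30769
PV of perpetuity: 172692.30769 / (1+0.052)^6 = 127402.67717
Total PV = 19618.78204 + 127402.67717 = 147021.45921

147021.46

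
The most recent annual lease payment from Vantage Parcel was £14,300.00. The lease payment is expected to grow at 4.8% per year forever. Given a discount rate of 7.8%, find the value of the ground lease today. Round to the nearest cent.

D₁ = D₀ × (1 + g) = £14,300.00 × 1.048 = £14,986.4000
Growing perpetuity: P = D₁ / (r − g) = £14,986.4000 / (0.078 − 0.048) = £499,546.67

£499546.67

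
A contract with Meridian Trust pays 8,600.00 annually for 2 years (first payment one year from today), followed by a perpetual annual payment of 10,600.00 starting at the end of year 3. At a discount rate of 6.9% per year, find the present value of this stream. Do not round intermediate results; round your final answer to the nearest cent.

150002.13

PV of 2-year annuity: 8,600.00 × [1 − (1+0.069)^−2] / 0.069 = 15570.53487
Perpetuity value at year 2: 10,600.00 / 0.069 = 153623.18841
PV of perpetuity: 153623.18841 / (1+0.069)^2 = 134431.59891
Total PV = 15570.53487 + 134431.59891 = 150002.13378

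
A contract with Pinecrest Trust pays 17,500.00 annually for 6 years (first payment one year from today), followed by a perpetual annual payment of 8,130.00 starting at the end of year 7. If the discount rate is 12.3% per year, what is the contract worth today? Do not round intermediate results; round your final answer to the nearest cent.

PV of 6-year annuity: 17,500.00 × [1 − (1+0.123)^−6] / 0.123 = 71342.43108
Perpetuity value at year 6: 8,130.00 / 0.123 = 66097.56098
PV of perpetuity: 66097.56098 / (1+0.123)^6 = 32953.90585
Total PV = 71342.43108 + 32953.90585 = 104296.33693

104296.34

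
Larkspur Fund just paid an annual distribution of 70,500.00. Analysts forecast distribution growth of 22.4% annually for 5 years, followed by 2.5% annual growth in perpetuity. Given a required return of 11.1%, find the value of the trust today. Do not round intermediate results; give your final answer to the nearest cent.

D_1 = 86292.00000
D_2 = 105621.40800
D_3 = 129280.60339
D_4 = 158239.45855
D_5 = 193685.09727
Terminal value at year 5: TV = D_5×(1+g_2)/(r−g_2) = 198527.22470/0.086 = 2308456.10115
P_0 = D_1/(1+r)^1 + D_2/(1+r)^2 + D_3/(1+r)^3 + D_4/(1+r)^4 + D_5/(1+r)^5 + TV/(1+r)^5
    = 77670.56706 + 85570.45372 + 94273.83920 + 103862.44750 + 114426.31480 + 1363802.00781 = 1839605.63008

1839605.63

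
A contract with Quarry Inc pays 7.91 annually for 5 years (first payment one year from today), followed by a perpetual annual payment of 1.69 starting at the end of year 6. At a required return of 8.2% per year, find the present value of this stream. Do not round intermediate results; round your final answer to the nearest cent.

PV of 5-year annuity: 7.91 × [1 − (1+0.082)^−5] / 0.082 = 31.41656
Perpetuity value at year 5: 1.69 / 0.082 = 20.60976
PV of perpetuity: 20.60976 / (1+0.082)^5 = 13.89750
Total PV = 31.41656 + 13.89750 = 45.31405

45.31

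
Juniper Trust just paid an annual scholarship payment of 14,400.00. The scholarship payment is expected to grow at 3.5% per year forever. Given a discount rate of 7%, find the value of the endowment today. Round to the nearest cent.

D₁ = D₀ × (1 + g) = 14,400.00 × 1.035 = 14,904.0000
Growing perpetuity: P = D₁ / (r − g) = 14,904.0000 / (0.07 − 0.035) = 425,828.57

425828.57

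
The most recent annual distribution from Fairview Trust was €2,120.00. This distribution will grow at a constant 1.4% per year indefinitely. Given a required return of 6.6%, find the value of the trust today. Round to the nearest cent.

€41340.00

D₁ = D₀ × (1 + g) = €2,120.00 × 1.014 = €2,149.6800
Growing perpetuity: P = D₁ / (r − g) = €2,149.6800 / (0.066 − 0.014) = €41,340.00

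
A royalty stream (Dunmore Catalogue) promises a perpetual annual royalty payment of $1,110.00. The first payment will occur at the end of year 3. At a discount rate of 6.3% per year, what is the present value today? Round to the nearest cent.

$15592.51

Value at end of year 2: C / r = $1,110.00 / 0.063 = $17,619.0476
Discount to today: PV = $17,619.0476 / (1 + 0.063)^2 = $17,619.0476 / 1.129969 = $15,592.51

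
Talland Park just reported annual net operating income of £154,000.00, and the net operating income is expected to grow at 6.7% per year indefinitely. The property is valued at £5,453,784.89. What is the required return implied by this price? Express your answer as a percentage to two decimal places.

9.71%

D₁ = £154,000.00 × 1.067 = £164,318.0000
P = D₁/(r − g) ⇒ r = D₁/P + g = £164,318.0000/£5,453,784.89 + 0.067 = 0.030129 + 0.067 = 0.097129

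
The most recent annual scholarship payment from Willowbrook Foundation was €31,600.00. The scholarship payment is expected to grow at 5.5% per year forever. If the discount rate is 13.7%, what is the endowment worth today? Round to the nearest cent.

D₁ = D₀ × (1 + g) = €31,600.00 × 1.055 = €33,338.0000
Growing perpetuity: P = D₁ / (r − g) = €33,338.0000 / (0.137 − 0.055) = €406,560.98

€406560.98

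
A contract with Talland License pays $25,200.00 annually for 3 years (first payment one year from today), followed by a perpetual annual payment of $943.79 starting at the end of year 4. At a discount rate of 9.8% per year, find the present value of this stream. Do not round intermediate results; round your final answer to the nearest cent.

PV of 3-year annuity: $25,200.00 × [1 − (1+0.098)^−3] / 0.098 = 62889.98682
Perpetuity value at year 3: $943.79 / 0.098 = 9630.51020
PV of perpetuity: 9630.51020 / (1+0.098)^3 = 7275.15542
Total PV = 62889.98682 + 7275.15542 = 70165.14224

$70165.14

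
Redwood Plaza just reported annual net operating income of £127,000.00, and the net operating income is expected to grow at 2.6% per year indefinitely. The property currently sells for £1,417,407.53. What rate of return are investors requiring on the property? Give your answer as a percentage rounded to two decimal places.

11.79%

D₁ = £127,000.00 × 1.026 = £130,302.0000
P = D₁/(r − g) ⇒ r = D₁/P + g = £130,302.0000/£1,417,407.53 + 0.026 = 0.091930 + 0.026 = 0.117930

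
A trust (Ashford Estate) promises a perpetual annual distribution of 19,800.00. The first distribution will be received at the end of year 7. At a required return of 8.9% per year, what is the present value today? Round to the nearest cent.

133385.28

Value at end of year 6: C / r = 19,800.00 / 0.089 = 222,471.9101
Discount to today: PV = 222,471.9101 / (1 + 0.089)^6 = 222,471.9101 / 1.667890 = 133,385.28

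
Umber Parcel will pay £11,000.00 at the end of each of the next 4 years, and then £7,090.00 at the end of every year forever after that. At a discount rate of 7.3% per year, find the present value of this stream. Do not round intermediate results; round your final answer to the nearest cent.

PV of 4-year annuity: £11,000.00 × [1 − (1+0.073)^−4] / 0.073 = 37008.36775
Perpetuity value at year 4: £7,090.00 / 0.073 = 97123.28767
PV of perpetuity: 97123.28767 / (1+0.073)^4 = 73269.71246
Total PV = 37008.36775 + 73269.71246 = 110278.08021

£110278.08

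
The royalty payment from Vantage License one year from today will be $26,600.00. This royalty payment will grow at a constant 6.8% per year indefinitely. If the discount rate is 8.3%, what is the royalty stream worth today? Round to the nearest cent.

Growing perpetuity: P = D₁ / (r − g) = $26,600.0000 / (0.083 − 0.068) = $1,773,333.33

$1773333.33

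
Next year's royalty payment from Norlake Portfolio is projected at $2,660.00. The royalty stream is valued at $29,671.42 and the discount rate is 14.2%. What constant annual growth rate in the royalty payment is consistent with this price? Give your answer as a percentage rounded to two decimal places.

P = D₁/(r−g) ⇒ g = r − D₁/P = 0.142 − $2,660.00/$29,671.42 = 0.052351

5.24%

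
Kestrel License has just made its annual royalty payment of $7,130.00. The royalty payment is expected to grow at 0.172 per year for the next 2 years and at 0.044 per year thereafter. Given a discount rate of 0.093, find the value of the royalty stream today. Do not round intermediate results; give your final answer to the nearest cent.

$190509.47

D_1 = 8356.36000
D_2 = 9793.65392
Terminal value at year 2: TV = D_2×(1+g_2)/(r−g_2) = 10224.57469/0.049 = 208664.78964
P_0 = D_1/(1+r)^1 + D_2/(1+r)^2 + TV/(1+r)^2
    = 7645.34309 + 8197.93422 + 174666.19036 = 190509.46767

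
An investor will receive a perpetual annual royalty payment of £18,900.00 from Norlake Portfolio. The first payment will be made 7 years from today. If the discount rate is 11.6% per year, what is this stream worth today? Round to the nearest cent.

Value at end of year 6: C / r = £18,900.00 / 0.116 = £162,931.0345
Discount to today: PV = £162,931.0345 / (1 + 0.116)^6 = £162,931.0345 / 1.931902 = £84,337.10

£84337.10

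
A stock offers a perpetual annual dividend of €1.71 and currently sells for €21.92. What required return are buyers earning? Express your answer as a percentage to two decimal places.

7.80%

P = C/r ⇒ r = C/P = €1.71/€21.92 = 0.078011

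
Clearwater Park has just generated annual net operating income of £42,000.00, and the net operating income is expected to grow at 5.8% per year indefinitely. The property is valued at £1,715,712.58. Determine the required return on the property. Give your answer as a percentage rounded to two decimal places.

D₁ = £42,000.00 × 1.058 = £44,436.0000
P = D₁/(r − g) ⇒ r = D₁/P + g = £44,436.0000/£1,715,712.58 + 0.058 = 0.025899 + 0.058 = 0.083899

8.39%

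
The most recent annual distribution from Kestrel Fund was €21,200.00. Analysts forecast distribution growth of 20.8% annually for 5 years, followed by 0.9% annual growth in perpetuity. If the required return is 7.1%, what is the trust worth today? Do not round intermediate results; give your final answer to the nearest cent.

D_1 = 25609.60000
D_2 = 30936.39680
D_3 = 37371.16733
D_4 = 45144.37014
D_5 = 54534.39913
Terminal value at year 5: TV = D_5×(1+g_2)/(r−g_2) = 55025.20872/0.062 = 887503.36647
P_0 = D_1/(1+r)^1 + D_2/(1+r)^2 + D_3/(1+r)^3 + D_4/(1+r)^4 + D_5/(1+r)^5 + TV/(1+r)^5
    = 23911.85808 + 26970.61116 + 30420.63332 + 34311.97484 + 38701.08833 + 629829.00205 = 784145.16778

€784145.17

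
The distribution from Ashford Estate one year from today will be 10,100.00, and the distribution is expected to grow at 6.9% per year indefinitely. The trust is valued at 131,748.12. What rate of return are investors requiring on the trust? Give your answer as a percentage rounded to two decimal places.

14.57%

P = D₁/(r − g) ⇒ r = D₁/P + g = 10,100.0000/131,748.12 + 0.069 = 0.076661 + 0.069 = 0.145661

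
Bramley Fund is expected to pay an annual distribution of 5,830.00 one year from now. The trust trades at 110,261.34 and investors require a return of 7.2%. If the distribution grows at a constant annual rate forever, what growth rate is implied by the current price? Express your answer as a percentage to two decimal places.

P = D₁/(r−g) ⇒ g = r − D₁/P = 0.072 − 5,830.00/110,261.34 = 0.019126

1.91%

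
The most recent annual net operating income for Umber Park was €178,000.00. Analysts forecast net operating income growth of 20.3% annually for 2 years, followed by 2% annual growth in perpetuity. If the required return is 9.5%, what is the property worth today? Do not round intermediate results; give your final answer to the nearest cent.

€3332277.04

D_1 = 214134.00000
D_2 = 257603.20200
Terminal value at year 2: TV = D_2×(1+g_2)/(r−g_2) = 262755.26604/0.075 = 3503403.54720
P_0 = D_1/(1+r)^1 + D_2/(1+r)^2 + TV/(1+r)^2
    = 195556.16438 + 214843.89567 + 2921876.98105 = 3332277.04110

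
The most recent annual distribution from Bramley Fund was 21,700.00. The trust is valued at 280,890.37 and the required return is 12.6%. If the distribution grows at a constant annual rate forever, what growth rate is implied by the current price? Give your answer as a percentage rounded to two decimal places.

P = D₀(1+g)/(r−g) ⇒ P(r−g) = D₀(1+g) ⇒ g(P+D₀) = P·r − D₀
g = (P·r − D₀)/(P + D₀) = (280,890.37×0.126 − 21,700.00) / (280,890.37 + 21,700.00) = 0.045250

4.52%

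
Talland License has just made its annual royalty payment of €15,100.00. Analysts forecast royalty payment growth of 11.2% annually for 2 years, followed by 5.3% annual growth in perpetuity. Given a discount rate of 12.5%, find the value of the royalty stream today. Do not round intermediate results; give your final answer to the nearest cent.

€245441.74

D_1 = 16791.20000
D_2 = 18671.81440
Terminal value at year 2: TV = D_2×(1+g_2)/(r−g_2) = 19661.42056/0.072 = 273075.28560
P_0 = D_1/(1+r)^1 + D_2/(1+r)^2 + TV/(1+r)^2
    = 14925.51111 + 14753.03854 + 215763.18862 = 245441.73827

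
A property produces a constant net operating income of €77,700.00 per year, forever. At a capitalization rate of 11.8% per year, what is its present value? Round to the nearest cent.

€658474.58

Level perpetuity: PV = C / r = €77,700.00 / 0.118 = €658,474.58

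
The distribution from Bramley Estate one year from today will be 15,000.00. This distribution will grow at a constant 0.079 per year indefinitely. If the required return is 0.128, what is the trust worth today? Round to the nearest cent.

Growing perpetuity: P = D₁ / (r − g) = 15,000.0000 / (0.128 − 0.079) = 306,122.45

306122.45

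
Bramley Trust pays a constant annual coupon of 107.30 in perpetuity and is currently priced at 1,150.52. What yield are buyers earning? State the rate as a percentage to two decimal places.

P = C/r ⇒ r = C/P = 107.30/1,150.52 = 0.093262

9.33%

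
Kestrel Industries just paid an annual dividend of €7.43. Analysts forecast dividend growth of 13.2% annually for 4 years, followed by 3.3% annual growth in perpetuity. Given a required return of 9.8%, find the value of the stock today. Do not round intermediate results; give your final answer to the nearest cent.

€165.49

D_1 = 8.41076
D_2 = 9.52098
D_3 = 10.77775
D_4 = 12.20041
Terminal value at year 4: TV = D_4×(1+g_2)/(r−g_2) = 12.60303/0.065 = 193.89271
P_0 = D_1/(1+r)^1 + D_2/(1+r)^2 + D_3/(1+r)^3 + D_4/(1+r)^4 + TV/(1+r)^4
    = 7.66007 + 7.89727 + 8.14181 + 8.39393 + 133.39886 = 165.49194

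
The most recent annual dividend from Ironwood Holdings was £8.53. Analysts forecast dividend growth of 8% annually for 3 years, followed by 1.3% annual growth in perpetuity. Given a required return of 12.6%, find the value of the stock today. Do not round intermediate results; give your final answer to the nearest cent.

£91.03

D_1 = 9.21240
D_2 = 9.94939
D_3 = 10.74534
Terminal value at year 3: TV = D_3×(1+g_2)/(r−g_2) = 10.88503/0.113 = 96.32772
P_0 = D_1/(1+r)^1 + D_2/(1+r)^2 + D_3/(1+r)^3 + TV/(1+r)^3
    = 8.18153 + 7.84729 + 7.52671 + 67.47395 = 91.02948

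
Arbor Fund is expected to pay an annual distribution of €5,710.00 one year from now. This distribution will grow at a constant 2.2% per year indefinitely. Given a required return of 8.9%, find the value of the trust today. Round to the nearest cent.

Growing perpetuity: P = D₁ / (r − g) = €5,710.0000 / (0.089 − 0.022) = €85,223.88

€85223.88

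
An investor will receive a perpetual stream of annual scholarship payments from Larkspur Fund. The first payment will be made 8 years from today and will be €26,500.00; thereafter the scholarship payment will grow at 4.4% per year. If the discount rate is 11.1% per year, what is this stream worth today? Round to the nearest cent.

Value at end of year 7: C₁ / (r − g) = €26,500.00 / (0.111 − 0.044) = €395,522.3881
Discount to today: PV = €395,522.3881 / (1 + 0.111)^7 = €395,522.3881 / 2.089288 = €189,309.61

€189309.61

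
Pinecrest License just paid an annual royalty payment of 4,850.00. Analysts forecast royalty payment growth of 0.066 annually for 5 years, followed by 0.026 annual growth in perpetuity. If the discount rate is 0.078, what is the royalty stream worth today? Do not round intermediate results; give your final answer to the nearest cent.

D_1 = 5170.10000
D_2 = 5511.32660
D_3 = 5875.07416
D_4 = 6262.82905
D_5 = 6676.17577
Terminal value at year 5: TV = D_5×(1+g_2)/(r−g_2) = 6849.75634/0.052 = 131726.08341
P_0 = D_1/(1+r)^1 + D_2/(1+r)^2 + D_3/(1+r)^3 + D_4/(1+r)^4 + D_5/(1+r)^5 + TV/(1+r)^5
    = 4796.01113 + 4742.62325 + 4689.82967 + 4637.62378 + 4585.99902 + 90485.28840 = 113937.37526

113937.38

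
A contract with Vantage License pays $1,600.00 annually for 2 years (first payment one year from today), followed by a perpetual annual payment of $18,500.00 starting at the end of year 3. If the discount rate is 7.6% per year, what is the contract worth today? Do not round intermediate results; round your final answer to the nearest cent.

$213117.78

PV of 2-year annuity: $1,600.00 × [1 − (1+0.076)^−2] / 0.076 = 2868.94874
Perpetuity value at year 2: $18,500.00 / 0.076 = 243421.05263
PV of perpetuity: 243421.05263 / (1+0.076)^2 = 210248.83279
Total PV = 2868.94874 + 210248.83279 = 213117.78153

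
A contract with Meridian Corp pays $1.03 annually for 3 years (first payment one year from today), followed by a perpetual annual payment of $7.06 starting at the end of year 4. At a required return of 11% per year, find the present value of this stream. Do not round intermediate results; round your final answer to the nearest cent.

$49.45

PV of 3-year annuity: $1.03 × [1 − (1+0.11)^−3] / 0.11 = 2.51703
Perpetuity value at year 3: $7.06 / 0.11 = 64.18182
PV of perpetuity: 64.18182 / (1+0.11)^3 = 46.92919
Total PV = 2.51703 + 46.92919 = 49.44622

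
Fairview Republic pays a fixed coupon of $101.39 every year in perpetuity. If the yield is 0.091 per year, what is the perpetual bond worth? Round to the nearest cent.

Level perpetuity: PV = C / r = $101.39 / 0.091 = $1,114.18

$1114.18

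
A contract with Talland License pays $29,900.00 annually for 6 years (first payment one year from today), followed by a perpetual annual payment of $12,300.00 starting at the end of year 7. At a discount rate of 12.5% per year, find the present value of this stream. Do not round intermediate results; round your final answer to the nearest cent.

PV of 6-year annuity: $29,900.00 × [1 − (1+0.125)^−6] / 0.125 = 121209.77192
Perpetuity value at year 6: $12,300.00 / 0.125 = 98400.00000
PV of perpetuity: 98400.00000 / (1+0.125)^6 = 48537.78613
Total PV = 121209.77192 + 48537.78613 = 169747.55805

$169747.56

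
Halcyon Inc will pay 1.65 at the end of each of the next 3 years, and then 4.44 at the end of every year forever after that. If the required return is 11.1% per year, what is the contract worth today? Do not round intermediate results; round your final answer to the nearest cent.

PV of 3-year annuity: 1.65 × [1 − (1+0.111)^−3] / 0.111 = 4.02513
Perpetuity value at year 3: 4.44 / 0.111 = 40.00000
PV of perpetuity: 40.00000 / (1+0.111)^3 = 29.16875
Total PV = 4.02513 + 29.16875 = 33.19388

33.19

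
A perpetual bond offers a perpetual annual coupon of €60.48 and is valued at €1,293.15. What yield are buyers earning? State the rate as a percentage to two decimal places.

P = C/r ⇒ r = C/P = €60.48/€1,293.15 = 0.046770

4.68%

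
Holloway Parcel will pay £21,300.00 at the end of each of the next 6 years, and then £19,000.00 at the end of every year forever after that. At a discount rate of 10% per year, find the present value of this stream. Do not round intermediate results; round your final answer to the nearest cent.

£200017.10

PV of 6-year annuity: £21,300.00 × [1 − (1+0.1)^−6] / 0.1 = 92767.05290
Perpetuity value at year 6: £19,000.00 / 0.1 = 190000.00000
PV of perpetuity: 190000.00000 / (1+0.1)^6 = 107250.04671
Total PV = 92767.05290 + 107250.04671 = 200017.09961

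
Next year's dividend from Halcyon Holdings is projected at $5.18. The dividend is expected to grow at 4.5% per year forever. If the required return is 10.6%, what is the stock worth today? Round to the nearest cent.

$84.92

Growing perpetuity: P = D₁ / (r − g) = $5.1800 / (0.106 − 0.045) = $84.92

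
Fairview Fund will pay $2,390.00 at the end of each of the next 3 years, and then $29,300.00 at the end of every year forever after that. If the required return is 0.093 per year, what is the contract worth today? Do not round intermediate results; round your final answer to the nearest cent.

$247299.18

PV of 3-year annuity: $2,390.00 × [1 − (1+0.093)^−3] / 0.093 = 6017.59368
Perpetuity value at year 3: $29,300.00 / 0.093 = 315053.76344
PV of perpetuity: 315053.76344 / (1+0.093)^3 = 241281.58991
Total PV = 6017.59368 + 241281.58991 = 247299.18358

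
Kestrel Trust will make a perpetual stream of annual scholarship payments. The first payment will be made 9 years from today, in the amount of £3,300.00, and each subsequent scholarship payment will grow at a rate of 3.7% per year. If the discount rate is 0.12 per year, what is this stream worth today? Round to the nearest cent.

£16058.01

Value at end of year 8: C₁ / (r − g) = £3,300.00 / (0.12 − 0.037) = £39,759.0361
Discount to today: PV = £39,759.0361 / (1 + 0.12)^8 = £39,759.0361 / 2.475963 = £16,058.01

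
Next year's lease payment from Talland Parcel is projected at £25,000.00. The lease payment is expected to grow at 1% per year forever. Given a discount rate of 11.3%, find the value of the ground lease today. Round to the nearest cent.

Growing perpetuity: P = D₁ / (r − g) = £25,000.0000 / (0.113 − 0.01) = £242,718.45

£242718.45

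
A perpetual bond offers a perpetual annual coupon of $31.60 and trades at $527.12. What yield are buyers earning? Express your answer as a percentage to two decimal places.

5.99%

P = C/r ⇒ r = C/P = $31.60/$527.12 = 0.059948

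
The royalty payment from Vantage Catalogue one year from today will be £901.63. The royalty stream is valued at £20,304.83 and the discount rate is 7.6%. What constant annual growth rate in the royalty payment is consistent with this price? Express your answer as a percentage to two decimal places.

P = D₁/(r−g) ⇒ g = r − D₁/P = 0.076 − £901.63/£20,304.83 = 0.031595

3.16%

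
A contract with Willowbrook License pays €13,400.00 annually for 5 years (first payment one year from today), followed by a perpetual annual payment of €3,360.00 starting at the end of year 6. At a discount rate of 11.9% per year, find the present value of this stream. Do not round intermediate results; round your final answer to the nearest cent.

PV of 5-year annuity: €13,400.00 × [1 − (1+0.119)^−5] / 0.119 = 48423.90535
Perpetuity value at year 5: €3,360.00 / 0.119 = 28235.29412
PV of perpetuity: 28235.29412 / (1+0.119)^5 = 16093.18054
Total PV = 48423.90535 + 16093.18054 = 64517.08589

€64517.09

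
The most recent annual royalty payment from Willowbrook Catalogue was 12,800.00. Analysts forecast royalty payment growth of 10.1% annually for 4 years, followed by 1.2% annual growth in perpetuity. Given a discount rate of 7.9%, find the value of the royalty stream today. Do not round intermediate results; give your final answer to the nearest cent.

D_1 = 14092.80000
D_2 = 15516.17280
D_3 = 17083.30625
D_4 = 18808.72018
Terminal value at year 4: TV = D_4×(1+g_2)/(r−g_2) = 19034.42483/0.067 = 284095.89293
P_0 = D_1/(1+r)^1 + D_2/(1+r)^2 + D_3/(1+r)^3 + D_4/(1+r)^4 + TV/(1+r)^4
    = 13060.98239 + 13327.28602 + 13599.01937 + 13876.29317 + 209594.15953 = 263457.74049

263457.74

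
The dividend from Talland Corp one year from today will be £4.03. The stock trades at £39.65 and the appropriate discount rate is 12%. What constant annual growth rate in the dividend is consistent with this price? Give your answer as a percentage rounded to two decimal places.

1.84%

P = D₁/(r−g) ⇒ g = r − D₁/P = 0.12 − £4.03/£39.65 = 0.018361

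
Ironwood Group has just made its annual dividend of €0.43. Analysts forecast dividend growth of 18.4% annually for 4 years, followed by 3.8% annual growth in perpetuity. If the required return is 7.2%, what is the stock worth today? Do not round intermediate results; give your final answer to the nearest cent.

D_1 = 0.50912
D_2 = 0.60280
D_3 = 0.71371
D_4 = 0.84504
Terminal value at year 4: TV = D_4×(1+g_2)/(r−g_2) = 0.87715/0.034 = 25.79846
P_0 = D_1/(1+r)^1 + D_2/(1+r)^2 + D_3/(1+r)^3 + D_4/(1+r)^4 + TV/(1+r)^4
    = 0.47493 + 0.52454 + 0.57935 + 0.63988 + 19.53505 = 21.75375

€21.75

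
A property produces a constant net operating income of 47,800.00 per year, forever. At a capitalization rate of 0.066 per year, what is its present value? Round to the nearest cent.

Level perpetuity: PV = C / r = 47,800.00 / 0.066 = 724,242.42

724242.42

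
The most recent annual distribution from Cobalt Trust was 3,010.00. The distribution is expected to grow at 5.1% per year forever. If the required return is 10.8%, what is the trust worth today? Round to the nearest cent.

D₁ = D₀ × (1 + g) = 3,010.00 × 1.051 = 3,163.5100
Growing perpetuity: P = D₁ / (r − g) = 3,163.5100 / (0.108 − 0.051) = 55,500.18

55500.18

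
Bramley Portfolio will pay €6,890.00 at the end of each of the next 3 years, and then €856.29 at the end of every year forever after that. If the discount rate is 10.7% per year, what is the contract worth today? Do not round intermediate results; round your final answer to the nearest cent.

€22824.65

PV of 3-year annuity: €6,890.00 × [1 − (1+0.107)^−3] / 0.107 = 16925.43623
Perpetuity value at year 3: €856.29 / 0.107 = 8002.71028
PV of perpetuity: 8002.71028 / (1+0.107)^3 = 5899.21510
Total PV = 16925.43623 + 5899.21510 = 22824.65133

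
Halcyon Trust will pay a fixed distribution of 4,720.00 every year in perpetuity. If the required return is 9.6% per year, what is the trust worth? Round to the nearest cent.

Level perpetuity: PV = C / r = 4,720.00 / 0.096 = 49,166.67

49166.67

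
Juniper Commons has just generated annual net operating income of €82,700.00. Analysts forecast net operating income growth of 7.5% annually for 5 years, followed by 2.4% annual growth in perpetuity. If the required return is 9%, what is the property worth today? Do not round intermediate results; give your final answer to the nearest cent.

€1593951.74

D_1 = 88902.50000
D_2 = 95570.18750
D_3 = 102737.95156
D_4 = 110443.29793
D_5 = 118726.54527
Terminal value at year 5: TV = D_5×(1+g_2)/(r−g_2) = 121575.98236/0.066 = 1842060.33880
P_0 = D_1/(1+r)^1 + D_2/(1+r)^2 + D_3/(1+r)^3 + D_4/(1+r)^4 + D_5/(1+r)^5 + TV/(1+r)^5
    = 81561.92661 + 80439.51477 + 79332.54897 + 78240.81665 + 77164.10816 + 1197212.82964 = 1593951.74480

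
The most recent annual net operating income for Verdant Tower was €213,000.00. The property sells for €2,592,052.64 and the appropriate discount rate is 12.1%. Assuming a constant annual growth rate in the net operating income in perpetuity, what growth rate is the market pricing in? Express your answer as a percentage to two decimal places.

P = D₀(1+g)/(r−g) ⇒ P(r−g) = D₀(1+g) ⇒ g(P+D₀) = P·r − D₀
g = (P·r − D₀)/(P + D₀) = (€2,592,052.64×0.121 − €213,000.00) / (€2,592,052.64 + €213,000.00) = 0.035878

3.59%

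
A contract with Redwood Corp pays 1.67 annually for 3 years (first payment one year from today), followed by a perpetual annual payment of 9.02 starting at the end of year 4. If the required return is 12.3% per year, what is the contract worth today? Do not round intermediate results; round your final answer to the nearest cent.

55.77

PV of 3-year annuity: 1.67 × [1 − (1+0.123)^−3] / 0.123 = 3.99047
Perpetuity value at year 3: 9.02 / 0.123 = 73.33333
PV of perpetuity: 73.33333 / (1+0.123)^3 = 51.78001
Total PV = 3.99047 + 51.78001 = 55.77048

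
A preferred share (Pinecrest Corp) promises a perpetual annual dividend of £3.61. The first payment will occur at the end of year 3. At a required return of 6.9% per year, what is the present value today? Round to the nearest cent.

Value at end of year 2: C / r = £3.61 / 0.069 = £52.3188
Discount to today: PV = £52.3188 / (1 + 0.069)^2 = £52.3188 / 1.142761 = £45.78

£45.78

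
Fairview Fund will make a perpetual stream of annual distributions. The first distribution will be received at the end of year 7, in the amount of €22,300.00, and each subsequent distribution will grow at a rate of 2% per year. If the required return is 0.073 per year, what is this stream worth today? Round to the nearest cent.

€275696.12

Value at end of year 6: C₁ / (r − g) = €22,300.00 / (0.073 − 0.02) = €420,754.7170
Discount to today: PV = €420,754.7170 / (1 + 0.073)^6 = €420,754.7170 / 1.526154 = €275,696.12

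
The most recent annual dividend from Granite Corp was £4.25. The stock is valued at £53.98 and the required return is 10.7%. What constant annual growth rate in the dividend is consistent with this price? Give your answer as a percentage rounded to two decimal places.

2.62%

P = D₀(1+g)/(r−g) ⇒ P(r−g) = D₀(1+g) ⇒ g(P+D₀) = P·r − D₀
g = (P·r − D₀)/(P + D₀) = (£53.98×0.107 − £4.25) / (£53.98 + £4.25) = 0.026204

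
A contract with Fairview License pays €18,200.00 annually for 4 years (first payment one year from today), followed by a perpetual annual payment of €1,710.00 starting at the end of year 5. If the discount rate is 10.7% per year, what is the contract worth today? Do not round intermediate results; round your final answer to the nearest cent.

PV of 4-year annuity: €18,200.00 × [1 − (1+0.107)^−4] / 0.107 = 56828.09348
Perpetuity value at year 4: €1,710.00 / 0.107 = 15981.30841
PV of perpetuity: 15981.30841 / (1+0.107)^4 = 10641.96556
Total PV = 56828.09348 + 10641.96556 = 67470.05904

€67470.06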